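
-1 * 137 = -137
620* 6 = 3720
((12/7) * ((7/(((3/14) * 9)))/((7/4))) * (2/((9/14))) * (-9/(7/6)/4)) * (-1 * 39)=832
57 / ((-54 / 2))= -19 / 9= -2.11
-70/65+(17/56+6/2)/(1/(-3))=-7999/728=-10.99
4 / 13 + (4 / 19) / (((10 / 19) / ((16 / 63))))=1676 / 4095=0.41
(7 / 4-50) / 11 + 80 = 3327 / 44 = 75.61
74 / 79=0.94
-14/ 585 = -0.02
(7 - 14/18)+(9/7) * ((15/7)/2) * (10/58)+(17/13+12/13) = 2889713/332514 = 8.69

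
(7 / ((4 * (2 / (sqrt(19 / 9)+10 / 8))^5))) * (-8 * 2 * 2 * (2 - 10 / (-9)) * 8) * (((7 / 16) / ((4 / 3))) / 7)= -294.57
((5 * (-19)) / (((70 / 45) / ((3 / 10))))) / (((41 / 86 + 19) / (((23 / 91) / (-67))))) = 507357 / 142974650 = 0.00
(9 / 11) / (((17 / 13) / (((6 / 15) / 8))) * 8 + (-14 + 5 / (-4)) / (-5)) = 2340 / 607123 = 0.00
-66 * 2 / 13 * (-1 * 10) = 1320 / 13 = 101.54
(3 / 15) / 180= 1 / 900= 0.00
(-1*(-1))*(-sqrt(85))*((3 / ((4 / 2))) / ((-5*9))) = sqrt(85) / 30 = 0.31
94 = 94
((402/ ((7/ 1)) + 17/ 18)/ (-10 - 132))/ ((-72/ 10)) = 36775/ 644112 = 0.06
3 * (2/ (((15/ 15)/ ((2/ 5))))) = 12/ 5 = 2.40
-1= -1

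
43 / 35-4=-97 / 35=-2.77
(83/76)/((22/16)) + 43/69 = 20441/14421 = 1.42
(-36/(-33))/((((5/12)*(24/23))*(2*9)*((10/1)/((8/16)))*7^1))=0.00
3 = 3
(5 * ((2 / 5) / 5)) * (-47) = -94 / 5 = -18.80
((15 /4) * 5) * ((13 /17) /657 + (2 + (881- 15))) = 242367625 /14892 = 16275.02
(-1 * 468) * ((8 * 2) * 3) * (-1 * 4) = 89856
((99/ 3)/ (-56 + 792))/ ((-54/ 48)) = -11/ 276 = -0.04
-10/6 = -5/3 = -1.67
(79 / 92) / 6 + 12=6703 / 552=12.14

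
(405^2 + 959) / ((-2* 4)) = -20623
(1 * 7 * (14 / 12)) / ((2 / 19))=931 / 12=77.58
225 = 225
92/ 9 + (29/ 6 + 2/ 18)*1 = 91/ 6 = 15.17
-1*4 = -4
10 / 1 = 10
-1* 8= -8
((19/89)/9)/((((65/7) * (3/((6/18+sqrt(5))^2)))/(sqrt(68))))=532 * sqrt(85)/468585+12236 * sqrt(17)/1405755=0.05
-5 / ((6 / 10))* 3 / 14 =-25 / 14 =-1.79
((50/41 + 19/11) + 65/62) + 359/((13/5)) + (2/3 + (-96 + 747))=865586407/1090518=793.74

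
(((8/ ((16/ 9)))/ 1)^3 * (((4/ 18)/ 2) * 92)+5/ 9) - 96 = 15049/ 18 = 836.06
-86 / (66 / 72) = -1032 / 11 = -93.82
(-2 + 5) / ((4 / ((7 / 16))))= 21 / 64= 0.33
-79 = -79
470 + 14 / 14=471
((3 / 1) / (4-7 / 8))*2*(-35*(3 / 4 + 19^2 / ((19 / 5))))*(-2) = 64344 / 5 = 12868.80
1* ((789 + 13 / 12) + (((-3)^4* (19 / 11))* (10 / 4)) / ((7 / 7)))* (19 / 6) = 2858759 / 792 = 3609.54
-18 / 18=-1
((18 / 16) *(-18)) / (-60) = 27 / 80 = 0.34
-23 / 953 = -0.02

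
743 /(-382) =-1.95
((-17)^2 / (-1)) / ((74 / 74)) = -289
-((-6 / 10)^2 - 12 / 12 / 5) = -4 / 25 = -0.16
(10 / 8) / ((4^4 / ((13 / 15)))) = 13 / 3072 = 0.00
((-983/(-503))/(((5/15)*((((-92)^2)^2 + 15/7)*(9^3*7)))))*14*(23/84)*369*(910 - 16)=138118381/6810533156547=0.00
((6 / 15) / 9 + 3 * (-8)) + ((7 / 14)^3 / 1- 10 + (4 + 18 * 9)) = 47581 / 360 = 132.17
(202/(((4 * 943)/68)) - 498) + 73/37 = -17179821/34891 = -492.39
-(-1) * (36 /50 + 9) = 243 /25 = 9.72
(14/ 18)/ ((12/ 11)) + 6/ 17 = 1957/ 1836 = 1.07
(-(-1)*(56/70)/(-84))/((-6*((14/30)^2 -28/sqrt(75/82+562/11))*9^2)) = -250*sqrt(42311918)/321189763419 -234545/825916534506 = -0.00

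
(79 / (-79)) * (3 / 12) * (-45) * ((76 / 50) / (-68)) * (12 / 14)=-0.22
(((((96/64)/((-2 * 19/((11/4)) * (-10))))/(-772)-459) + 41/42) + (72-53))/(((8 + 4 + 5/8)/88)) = -238007669383/77777070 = -3060.13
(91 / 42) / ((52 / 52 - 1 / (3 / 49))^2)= 39 / 4232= 0.01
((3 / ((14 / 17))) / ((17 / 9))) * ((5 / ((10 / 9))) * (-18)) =-156.21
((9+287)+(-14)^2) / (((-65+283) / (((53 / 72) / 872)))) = 2173 / 1140576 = 0.00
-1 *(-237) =237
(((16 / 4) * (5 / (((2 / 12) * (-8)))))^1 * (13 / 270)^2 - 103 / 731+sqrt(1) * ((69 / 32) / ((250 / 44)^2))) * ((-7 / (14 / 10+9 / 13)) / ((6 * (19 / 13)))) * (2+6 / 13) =220009410803 / 2151579712500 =0.10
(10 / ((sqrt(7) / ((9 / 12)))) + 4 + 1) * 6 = 45 * sqrt(7) / 7 + 30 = 47.01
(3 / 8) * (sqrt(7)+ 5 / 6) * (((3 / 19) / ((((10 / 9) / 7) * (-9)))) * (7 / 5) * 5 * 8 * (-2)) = 147 / 38+ 441 * sqrt(7) / 95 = 16.15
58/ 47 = 1.23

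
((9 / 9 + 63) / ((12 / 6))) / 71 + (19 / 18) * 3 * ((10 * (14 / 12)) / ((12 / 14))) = 333961 / 7668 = 43.55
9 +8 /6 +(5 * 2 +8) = 28.33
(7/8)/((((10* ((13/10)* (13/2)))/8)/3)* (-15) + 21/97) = -1358/81629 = -0.02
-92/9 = -10.22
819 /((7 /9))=1053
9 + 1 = 10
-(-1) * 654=654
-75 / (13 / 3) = -225 / 13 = -17.31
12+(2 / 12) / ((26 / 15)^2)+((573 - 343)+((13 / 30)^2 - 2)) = 73081997 / 304200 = 240.24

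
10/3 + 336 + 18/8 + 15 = 4279/12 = 356.58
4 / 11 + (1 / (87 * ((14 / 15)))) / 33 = 4877 / 13398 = 0.36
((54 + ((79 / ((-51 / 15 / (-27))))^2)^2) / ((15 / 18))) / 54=1437477083606751 / 417605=3442193181.61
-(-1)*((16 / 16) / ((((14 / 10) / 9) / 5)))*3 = 675 / 7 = 96.43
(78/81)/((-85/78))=-676/765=-0.88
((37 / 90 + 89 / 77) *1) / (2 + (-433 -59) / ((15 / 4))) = -10859 / 895356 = -0.01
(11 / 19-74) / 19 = -1395 / 361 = -3.86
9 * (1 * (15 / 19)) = 135 / 19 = 7.11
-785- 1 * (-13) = -772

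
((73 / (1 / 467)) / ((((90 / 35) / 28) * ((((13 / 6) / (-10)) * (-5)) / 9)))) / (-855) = -13363672 / 3705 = -3606.93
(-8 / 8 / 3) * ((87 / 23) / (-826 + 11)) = 29 / 18745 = 0.00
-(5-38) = 33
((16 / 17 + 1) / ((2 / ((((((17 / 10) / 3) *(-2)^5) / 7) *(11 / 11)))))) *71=-6248 / 35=-178.51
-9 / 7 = -1.29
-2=-2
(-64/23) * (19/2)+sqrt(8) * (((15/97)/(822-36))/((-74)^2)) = -608/23+5 * sqrt(2)/69583532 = -26.43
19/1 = 19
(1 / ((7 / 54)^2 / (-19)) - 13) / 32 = -56041 / 1568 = -35.74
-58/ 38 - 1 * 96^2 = -175133/ 19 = -9217.53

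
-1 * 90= -90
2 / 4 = 1 / 2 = 0.50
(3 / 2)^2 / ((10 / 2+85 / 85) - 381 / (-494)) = 741 / 2230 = 0.33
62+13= 75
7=7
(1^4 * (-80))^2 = 6400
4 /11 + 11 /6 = 145 /66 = 2.20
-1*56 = -56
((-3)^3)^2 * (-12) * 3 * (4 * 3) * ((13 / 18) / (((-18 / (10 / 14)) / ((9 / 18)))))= 31590 / 7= 4512.86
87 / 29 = 3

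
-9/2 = -4.50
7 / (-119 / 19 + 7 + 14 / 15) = 285 / 68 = 4.19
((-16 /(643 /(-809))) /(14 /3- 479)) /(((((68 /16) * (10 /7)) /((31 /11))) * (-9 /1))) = 5617696 /2566544145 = 0.00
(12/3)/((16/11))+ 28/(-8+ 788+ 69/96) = 39771/14276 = 2.79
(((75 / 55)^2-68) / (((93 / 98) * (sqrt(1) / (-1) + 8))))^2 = 99.13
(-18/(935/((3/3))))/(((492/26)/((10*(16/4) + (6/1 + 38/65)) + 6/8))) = -0.05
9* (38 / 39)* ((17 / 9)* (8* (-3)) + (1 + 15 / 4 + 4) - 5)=-9481 / 26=-364.65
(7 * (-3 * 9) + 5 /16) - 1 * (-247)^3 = 241104549 /16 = 15069034.31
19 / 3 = 6.33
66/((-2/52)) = -1716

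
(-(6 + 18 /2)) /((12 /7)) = -8.75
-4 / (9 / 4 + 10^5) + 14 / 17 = 5599854 / 6800153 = 0.82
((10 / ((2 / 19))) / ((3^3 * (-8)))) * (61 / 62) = -5795 / 13392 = -0.43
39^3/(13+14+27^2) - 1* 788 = -19867/28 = -709.54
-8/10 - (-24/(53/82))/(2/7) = 34228/265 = 129.16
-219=-219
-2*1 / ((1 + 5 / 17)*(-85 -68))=0.01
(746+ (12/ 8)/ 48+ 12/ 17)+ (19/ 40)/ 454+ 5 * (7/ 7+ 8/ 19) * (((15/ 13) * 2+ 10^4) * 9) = 97661036995187/ 152507680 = 640367.99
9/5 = 1.80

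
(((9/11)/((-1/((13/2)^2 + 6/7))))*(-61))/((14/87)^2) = 5015544867/60368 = 83082.84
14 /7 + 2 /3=8 /3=2.67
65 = 65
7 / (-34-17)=-7 / 51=-0.14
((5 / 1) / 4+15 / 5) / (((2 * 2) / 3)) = 51 / 16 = 3.19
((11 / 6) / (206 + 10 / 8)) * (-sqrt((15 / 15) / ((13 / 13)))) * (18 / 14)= -66 / 5803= -0.01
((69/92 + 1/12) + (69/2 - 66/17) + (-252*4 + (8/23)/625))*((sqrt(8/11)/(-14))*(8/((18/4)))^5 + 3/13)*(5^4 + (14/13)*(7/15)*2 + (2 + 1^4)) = -87813366676352/619490625 + 92078988776022474752*sqrt(22)/650003826346875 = 522689.38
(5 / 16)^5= 3125 / 1048576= 0.00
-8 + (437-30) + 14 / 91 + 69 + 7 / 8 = 48779 / 104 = 469.03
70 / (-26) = -35 / 13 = -2.69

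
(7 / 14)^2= 1 / 4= 0.25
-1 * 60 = -60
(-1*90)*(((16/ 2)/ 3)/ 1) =-240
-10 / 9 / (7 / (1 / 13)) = -0.01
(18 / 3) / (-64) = -3 / 32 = -0.09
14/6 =7/3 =2.33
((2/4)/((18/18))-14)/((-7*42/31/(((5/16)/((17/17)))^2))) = 0.14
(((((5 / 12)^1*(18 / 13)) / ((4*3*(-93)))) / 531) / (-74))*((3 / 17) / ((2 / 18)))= 5 / 239291728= 0.00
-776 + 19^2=-415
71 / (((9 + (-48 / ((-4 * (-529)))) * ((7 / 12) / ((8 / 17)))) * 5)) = 300472 / 189845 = 1.58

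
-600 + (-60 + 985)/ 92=-54275/ 92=-589.95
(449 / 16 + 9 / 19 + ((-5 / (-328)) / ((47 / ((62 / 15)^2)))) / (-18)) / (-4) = -7.13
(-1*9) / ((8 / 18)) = -81 / 4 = -20.25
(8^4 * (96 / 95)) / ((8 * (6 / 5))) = 8192 / 19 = 431.16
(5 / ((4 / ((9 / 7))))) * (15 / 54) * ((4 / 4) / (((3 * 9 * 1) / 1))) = 25 / 1512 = 0.02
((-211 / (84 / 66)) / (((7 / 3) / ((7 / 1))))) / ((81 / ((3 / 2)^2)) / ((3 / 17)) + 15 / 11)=-25531 / 10542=-2.42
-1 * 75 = -75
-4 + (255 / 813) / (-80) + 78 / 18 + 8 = 8.33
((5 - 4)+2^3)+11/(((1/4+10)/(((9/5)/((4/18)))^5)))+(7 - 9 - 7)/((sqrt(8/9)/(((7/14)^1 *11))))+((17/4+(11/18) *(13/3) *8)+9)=1036777035847/27675000 - 297 *sqrt(2)/8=37410.08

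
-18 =-18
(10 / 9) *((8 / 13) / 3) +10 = 3590 / 351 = 10.23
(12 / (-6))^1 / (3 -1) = -1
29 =29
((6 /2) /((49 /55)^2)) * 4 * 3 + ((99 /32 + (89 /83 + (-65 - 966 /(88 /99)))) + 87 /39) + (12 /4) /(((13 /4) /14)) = -1087.07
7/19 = 0.37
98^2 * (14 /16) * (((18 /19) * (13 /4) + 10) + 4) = 10907743 /76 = 143522.93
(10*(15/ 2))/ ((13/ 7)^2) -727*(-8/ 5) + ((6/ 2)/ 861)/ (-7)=2011568666/ 1697605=1184.95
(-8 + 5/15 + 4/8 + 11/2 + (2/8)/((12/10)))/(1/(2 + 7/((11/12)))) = -1855/132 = -14.05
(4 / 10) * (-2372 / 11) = -4744 / 55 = -86.25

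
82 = 82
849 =849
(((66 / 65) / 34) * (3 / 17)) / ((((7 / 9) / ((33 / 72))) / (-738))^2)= 14679653571 / 14727440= 996.76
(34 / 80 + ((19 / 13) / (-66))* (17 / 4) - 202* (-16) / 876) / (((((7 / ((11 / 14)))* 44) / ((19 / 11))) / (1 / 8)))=47844413 / 21606224640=0.00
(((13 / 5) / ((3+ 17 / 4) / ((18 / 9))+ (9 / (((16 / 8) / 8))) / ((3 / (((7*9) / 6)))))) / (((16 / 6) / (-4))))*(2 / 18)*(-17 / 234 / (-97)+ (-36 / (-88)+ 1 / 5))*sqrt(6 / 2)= -1522636*sqrt(3) / 746873325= -0.00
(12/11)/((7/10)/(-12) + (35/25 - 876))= -1440/1154549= -0.00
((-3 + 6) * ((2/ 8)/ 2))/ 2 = 0.19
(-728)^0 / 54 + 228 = 12313 / 54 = 228.02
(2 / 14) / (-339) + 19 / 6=5009 / 1582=3.17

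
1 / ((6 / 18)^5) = 243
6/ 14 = 3/ 7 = 0.43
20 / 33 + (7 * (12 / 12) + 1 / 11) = 7.70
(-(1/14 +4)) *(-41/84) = 779/392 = 1.99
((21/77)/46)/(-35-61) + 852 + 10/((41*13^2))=95589756527/112194368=852.00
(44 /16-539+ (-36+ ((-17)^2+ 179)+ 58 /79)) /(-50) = 2.07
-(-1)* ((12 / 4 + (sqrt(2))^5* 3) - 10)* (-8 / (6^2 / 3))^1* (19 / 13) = 266 / 39 - 152* sqrt(2) / 13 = -9.71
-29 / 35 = -0.83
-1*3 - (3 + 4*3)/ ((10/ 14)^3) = -1104/ 25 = -44.16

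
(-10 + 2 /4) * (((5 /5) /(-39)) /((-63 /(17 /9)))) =-323 /44226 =-0.01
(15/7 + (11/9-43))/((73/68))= -169796/4599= -36.92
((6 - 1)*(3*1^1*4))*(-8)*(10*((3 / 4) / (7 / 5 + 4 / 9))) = -162000 / 83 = -1951.81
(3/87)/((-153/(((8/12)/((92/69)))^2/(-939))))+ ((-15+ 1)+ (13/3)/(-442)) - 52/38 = -4869392939/316642068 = -15.38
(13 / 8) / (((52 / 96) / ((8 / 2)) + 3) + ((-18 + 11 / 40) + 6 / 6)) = -780 / 6523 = -0.12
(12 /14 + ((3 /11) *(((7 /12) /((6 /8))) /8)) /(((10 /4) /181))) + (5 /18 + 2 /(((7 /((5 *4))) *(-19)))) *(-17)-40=-9699497 /263340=-36.83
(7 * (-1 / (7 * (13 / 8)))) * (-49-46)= 760 / 13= 58.46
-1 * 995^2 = -990025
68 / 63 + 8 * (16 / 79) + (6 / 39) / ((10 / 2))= 883294 / 323505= 2.73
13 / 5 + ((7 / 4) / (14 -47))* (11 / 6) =901 / 360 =2.50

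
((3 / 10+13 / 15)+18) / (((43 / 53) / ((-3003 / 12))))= -6101095 / 1032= -5911.91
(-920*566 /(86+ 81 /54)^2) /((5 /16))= -6665216 /30625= -217.64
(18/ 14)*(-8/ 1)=-72/ 7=-10.29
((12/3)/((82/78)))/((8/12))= 234/41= 5.71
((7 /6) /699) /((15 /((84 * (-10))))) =-196 /2097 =-0.09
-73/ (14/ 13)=-949/ 14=-67.79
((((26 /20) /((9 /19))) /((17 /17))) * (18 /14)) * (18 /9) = 7.06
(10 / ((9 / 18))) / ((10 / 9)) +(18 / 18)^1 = 19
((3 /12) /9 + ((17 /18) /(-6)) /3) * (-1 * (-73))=-146 /81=-1.80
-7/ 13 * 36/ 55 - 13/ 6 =-2.52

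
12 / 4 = 3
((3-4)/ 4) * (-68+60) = 2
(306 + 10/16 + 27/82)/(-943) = -100681/309304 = -0.33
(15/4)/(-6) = -5/8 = -0.62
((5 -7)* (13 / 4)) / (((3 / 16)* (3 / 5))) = -520 / 9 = -57.78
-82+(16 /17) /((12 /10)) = -81.22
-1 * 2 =-2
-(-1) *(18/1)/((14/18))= 162/7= 23.14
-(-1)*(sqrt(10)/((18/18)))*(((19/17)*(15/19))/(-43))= -15*sqrt(10)/731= -0.06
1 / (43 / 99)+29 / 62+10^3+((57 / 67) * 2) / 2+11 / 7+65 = 1338119151 / 1250354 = 1070.19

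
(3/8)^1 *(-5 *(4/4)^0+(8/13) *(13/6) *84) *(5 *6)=1203.75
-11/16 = -0.69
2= 2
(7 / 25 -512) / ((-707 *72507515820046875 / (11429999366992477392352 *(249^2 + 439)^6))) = 79227856543936169020897956023349900404885743992832 / 11717214556519575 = 6761663035337438601163779000000000.00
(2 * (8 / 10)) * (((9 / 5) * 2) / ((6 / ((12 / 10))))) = 144 / 125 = 1.15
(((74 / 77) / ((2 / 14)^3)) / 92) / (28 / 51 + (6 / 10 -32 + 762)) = 12495 / 2549734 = 0.00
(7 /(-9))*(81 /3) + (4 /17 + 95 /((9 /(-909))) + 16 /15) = -2451748 /255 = -9614.70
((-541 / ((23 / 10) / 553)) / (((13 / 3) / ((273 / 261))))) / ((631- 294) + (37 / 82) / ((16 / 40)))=-3434506040 / 36987151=-92.86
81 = 81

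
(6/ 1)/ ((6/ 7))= 7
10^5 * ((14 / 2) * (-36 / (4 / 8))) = -50400000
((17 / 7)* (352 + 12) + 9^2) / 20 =193 / 4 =48.25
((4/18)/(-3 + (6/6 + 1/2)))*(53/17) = -212/459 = -0.46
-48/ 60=-4/ 5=-0.80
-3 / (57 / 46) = -46 / 19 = -2.42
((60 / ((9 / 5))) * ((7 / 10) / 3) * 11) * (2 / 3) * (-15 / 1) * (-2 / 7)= 2200 / 9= 244.44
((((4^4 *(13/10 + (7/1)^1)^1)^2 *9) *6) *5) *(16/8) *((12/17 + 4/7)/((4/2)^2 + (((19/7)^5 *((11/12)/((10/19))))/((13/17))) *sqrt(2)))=-72783848524208412064481280/1315662469161846497753 + 359148880277212794282049536 *sqrt(2)/77391909950696852809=6507551.18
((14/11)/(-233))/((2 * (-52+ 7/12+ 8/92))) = 1932/36310021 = 0.00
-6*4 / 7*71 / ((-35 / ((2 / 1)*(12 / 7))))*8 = 327168 / 1715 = 190.77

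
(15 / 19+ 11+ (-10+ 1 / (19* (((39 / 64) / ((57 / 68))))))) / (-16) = -3909 / 33592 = -0.12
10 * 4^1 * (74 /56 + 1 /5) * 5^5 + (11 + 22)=1331481 /7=190211.57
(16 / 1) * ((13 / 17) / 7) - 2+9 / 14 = 93 / 238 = 0.39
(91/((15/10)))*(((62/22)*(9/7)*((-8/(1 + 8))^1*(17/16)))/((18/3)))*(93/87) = -36.99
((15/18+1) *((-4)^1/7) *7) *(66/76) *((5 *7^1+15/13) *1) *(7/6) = -199045/741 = -268.62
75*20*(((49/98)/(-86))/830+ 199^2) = 59401499.99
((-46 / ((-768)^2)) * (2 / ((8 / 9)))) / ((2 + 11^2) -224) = 23 / 13238272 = 0.00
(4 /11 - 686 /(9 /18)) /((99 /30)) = -150880 /363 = -415.65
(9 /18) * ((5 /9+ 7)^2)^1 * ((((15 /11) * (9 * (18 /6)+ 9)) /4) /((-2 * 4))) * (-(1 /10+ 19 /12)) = 29189 /396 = 73.71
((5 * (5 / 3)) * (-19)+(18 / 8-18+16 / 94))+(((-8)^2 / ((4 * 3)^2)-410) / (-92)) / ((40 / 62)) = -64994779 / 389160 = -167.01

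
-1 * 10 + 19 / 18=-161 / 18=-8.94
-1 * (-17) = 17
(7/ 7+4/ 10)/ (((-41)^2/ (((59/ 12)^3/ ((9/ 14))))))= 10063571/ 65357280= 0.15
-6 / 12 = -1 / 2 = -0.50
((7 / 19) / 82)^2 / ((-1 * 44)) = -49 / 106804016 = -0.00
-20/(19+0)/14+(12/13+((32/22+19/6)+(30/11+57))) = 7439819/114114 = 65.20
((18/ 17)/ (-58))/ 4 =-9/ 1972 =-0.00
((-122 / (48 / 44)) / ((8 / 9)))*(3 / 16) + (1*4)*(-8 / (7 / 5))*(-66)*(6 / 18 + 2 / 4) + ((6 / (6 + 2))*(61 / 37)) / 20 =408967991 / 331520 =1233.61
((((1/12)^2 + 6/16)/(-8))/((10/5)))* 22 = -605/1152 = -0.53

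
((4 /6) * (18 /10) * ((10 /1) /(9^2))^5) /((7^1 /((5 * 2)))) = 400000 /8135830269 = 0.00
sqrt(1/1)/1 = 1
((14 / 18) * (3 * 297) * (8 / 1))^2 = 30735936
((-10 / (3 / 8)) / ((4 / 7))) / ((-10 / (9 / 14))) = 3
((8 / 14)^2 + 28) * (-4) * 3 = -16656 / 49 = -339.92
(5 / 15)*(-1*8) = -8 / 3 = -2.67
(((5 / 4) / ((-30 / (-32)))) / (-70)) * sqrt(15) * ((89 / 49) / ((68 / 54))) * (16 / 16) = -801 * sqrt(15) / 29155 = -0.11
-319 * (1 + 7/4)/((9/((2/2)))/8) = -7018/9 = -779.78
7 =7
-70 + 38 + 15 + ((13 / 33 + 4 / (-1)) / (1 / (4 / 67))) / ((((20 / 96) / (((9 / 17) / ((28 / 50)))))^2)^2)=-134487437111 / 1241962183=-108.29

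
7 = 7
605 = 605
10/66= 5/33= 0.15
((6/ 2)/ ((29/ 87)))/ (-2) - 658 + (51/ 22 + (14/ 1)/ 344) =-1248987/ 1892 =-660.14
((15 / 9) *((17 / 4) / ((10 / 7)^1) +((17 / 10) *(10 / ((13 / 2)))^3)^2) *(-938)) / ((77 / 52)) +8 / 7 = -1246380205249 / 28589561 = -43595.64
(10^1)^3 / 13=1000 / 13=76.92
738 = 738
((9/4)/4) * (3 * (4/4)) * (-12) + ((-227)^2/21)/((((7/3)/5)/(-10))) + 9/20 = -12887101/245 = -52600.41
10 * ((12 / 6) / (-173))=-20 / 173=-0.12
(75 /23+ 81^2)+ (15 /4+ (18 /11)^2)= 6570.69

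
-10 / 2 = -5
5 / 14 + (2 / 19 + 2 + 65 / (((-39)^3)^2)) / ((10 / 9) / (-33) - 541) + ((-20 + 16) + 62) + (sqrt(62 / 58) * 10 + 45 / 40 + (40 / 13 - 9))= 10 * sqrt(899) / 29 + 91791895263044281 / 1713968737783848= 63.89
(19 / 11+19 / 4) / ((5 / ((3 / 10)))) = 171 / 440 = 0.39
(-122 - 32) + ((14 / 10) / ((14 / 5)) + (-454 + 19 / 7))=-8467 / 14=-604.79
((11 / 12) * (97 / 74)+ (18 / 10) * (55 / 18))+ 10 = 14831 / 888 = 16.70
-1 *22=-22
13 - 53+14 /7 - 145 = -183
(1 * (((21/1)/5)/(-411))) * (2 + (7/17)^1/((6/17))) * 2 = -133/2055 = -0.06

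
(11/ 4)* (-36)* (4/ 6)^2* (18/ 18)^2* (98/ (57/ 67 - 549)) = 144452/ 18363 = 7.87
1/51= 0.02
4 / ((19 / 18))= 72 / 19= 3.79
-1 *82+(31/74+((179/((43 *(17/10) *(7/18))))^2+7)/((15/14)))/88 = -29778214893461/365374677360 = -81.50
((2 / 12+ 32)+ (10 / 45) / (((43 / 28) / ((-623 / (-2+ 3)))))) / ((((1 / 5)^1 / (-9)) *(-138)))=-224395 / 11868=-18.91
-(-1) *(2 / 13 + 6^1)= 80 / 13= 6.15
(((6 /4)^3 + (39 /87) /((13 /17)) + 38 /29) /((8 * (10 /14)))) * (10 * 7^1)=59927 /928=64.58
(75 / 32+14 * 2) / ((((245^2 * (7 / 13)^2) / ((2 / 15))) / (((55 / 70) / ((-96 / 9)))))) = -1805089 / 105413504000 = -0.00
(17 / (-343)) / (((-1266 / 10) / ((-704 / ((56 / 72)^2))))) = -1615680 / 3546277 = -0.46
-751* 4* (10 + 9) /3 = -57076 /3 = -19025.33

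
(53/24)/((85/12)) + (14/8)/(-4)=-171/1360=-0.13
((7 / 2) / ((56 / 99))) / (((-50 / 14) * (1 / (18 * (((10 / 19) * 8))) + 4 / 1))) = -12474 / 28895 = -0.43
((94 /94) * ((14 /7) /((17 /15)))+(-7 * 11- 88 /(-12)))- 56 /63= -68.79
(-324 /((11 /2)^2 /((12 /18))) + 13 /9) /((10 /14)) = -43421 /5445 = -7.97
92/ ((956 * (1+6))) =0.01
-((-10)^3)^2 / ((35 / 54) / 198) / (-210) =71280000 / 49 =1454693.88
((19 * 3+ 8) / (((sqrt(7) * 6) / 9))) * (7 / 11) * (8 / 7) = 780 * sqrt(7) / 77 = 26.80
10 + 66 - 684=-608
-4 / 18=-2 / 9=-0.22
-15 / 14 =-1.07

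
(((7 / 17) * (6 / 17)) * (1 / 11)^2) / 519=14 / 6049637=0.00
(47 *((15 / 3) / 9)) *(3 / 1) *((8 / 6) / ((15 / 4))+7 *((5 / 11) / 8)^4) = 45106344197 / 1619177472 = 27.86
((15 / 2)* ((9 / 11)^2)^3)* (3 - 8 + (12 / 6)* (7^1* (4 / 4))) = 71744535 / 3543122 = 20.25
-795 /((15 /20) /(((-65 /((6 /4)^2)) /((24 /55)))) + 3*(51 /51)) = -1894750 /7123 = -266.00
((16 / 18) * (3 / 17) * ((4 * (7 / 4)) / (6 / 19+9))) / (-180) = -266 / 406215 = -0.00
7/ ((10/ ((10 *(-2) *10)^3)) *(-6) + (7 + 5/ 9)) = 0.93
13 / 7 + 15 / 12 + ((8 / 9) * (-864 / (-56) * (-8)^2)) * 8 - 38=6986.82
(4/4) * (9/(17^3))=9/4913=0.00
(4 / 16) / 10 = 1 / 40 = 0.02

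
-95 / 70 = -19 / 14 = -1.36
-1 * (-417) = 417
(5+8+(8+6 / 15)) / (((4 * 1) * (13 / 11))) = 4.53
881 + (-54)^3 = -156583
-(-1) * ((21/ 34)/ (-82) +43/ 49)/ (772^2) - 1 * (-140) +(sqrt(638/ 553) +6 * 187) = sqrt(352814)/ 553 +102750230673351/ 81418566208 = 1263.07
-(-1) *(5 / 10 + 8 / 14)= 15 / 14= 1.07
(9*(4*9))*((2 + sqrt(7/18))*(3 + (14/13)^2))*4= 151848*sqrt(14)/169 + 1822176/169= 14144.02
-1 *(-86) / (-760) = -43 / 380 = -0.11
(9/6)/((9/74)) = 37/3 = 12.33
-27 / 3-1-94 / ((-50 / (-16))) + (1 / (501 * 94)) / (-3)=-141564589 / 3532050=-40.08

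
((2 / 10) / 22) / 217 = 1 / 23870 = 0.00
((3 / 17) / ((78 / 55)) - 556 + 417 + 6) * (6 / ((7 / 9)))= -1585737 / 1547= -1025.04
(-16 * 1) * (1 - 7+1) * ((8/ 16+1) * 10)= 1200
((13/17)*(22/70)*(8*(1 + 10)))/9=12584/5355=2.35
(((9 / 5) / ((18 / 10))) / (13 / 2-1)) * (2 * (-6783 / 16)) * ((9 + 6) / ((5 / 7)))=-142443 / 44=-3237.34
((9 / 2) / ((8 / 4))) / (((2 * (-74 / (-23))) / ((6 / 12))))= 207 / 1184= 0.17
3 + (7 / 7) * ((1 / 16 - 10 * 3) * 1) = -26.94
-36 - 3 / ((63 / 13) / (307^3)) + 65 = -376147150 / 21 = -17911769.05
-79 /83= -0.95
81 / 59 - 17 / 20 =617 / 1180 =0.52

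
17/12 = 1.42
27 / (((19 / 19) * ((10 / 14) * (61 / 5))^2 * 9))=147 / 3721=0.04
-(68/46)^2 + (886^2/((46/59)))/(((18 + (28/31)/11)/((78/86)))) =3541502017243/70129001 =50499.82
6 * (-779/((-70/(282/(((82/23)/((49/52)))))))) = 1293957/260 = 4976.76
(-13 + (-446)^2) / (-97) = -198903 / 97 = -2050.55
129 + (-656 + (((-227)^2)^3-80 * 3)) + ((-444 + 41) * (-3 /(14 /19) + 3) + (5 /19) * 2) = 36394585688475447 /266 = 136821750708554.31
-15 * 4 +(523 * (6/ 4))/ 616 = -72351/ 1232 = -58.73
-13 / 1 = -13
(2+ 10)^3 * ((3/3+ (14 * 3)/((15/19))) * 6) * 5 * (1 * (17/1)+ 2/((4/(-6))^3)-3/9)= 27863136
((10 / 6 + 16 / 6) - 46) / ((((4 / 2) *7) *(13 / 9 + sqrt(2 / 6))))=-4875 / 1988 + 1125 *sqrt(3) / 1988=-1.47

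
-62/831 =-0.07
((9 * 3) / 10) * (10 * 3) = 81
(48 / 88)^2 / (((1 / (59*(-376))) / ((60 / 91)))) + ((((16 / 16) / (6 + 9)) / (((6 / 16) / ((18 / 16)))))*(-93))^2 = -1102701861 / 275275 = -4005.82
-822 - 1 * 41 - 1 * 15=-878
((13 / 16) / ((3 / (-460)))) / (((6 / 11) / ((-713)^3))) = 82788491807.85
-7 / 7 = -1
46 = 46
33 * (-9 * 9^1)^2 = 216513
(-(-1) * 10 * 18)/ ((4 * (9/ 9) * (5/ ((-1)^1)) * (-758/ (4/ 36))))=1/ 758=0.00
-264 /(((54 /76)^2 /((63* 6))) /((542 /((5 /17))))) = -16391779712 /45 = -364261771.38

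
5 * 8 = 40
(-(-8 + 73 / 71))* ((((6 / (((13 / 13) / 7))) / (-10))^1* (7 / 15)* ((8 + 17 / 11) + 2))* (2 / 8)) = -56007 / 1420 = -39.44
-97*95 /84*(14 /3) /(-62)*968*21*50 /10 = 78051050 /93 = 839258.60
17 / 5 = 3.40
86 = 86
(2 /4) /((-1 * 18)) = -1 /36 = -0.03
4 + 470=474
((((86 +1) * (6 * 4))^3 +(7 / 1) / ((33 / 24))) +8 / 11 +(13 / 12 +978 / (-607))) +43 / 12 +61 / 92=16775749856940851 / 1842852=9103145481.54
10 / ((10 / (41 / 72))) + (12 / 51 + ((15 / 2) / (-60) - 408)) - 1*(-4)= -61708 / 153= -403.32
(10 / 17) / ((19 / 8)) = 80 / 323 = 0.25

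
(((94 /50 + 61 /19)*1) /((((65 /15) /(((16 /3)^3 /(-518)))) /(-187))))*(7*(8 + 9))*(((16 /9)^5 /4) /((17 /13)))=80918257598464 /3113358525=25990.66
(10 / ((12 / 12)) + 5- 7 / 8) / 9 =113 / 72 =1.57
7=7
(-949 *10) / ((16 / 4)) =-4745 / 2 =-2372.50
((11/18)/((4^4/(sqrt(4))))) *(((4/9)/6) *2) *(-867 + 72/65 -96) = -76417/112320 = -0.68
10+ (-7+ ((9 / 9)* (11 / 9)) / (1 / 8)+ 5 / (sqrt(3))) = 5* sqrt(3) / 3+ 115 / 9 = 15.66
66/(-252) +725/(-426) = -976/497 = -1.96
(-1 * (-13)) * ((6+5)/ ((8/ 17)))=2431/ 8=303.88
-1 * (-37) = 37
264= 264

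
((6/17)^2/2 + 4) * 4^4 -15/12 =1200731/1156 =1038.69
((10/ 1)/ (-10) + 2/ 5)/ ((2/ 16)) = -24/ 5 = -4.80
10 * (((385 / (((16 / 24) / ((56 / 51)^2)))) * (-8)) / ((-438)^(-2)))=-3088330291200 / 289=-10686263983.39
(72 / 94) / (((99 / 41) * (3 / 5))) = 0.53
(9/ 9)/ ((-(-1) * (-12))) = -1/ 12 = -0.08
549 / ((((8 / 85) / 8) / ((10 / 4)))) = 233325 / 2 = 116662.50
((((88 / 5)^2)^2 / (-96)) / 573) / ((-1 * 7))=1874048 / 7520625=0.25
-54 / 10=-27 / 5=-5.40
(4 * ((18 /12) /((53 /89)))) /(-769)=-534 /40757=-0.01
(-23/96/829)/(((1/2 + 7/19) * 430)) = -437/564648480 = -0.00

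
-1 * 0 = 0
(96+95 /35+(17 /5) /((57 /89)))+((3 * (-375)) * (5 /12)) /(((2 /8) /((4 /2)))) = -7273724 /1995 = -3645.98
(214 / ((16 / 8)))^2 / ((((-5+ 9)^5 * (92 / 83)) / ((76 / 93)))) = 18055073 / 2190336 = 8.24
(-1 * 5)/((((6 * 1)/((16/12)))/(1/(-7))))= 10/63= 0.16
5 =5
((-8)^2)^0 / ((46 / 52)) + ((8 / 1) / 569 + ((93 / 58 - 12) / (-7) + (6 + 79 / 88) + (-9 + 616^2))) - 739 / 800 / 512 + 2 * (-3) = 4541966557941461931 / 11969851801600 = 379450.53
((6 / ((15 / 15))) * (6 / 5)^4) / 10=3888 / 3125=1.24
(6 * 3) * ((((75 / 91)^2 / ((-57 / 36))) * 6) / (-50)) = 145800 / 157339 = 0.93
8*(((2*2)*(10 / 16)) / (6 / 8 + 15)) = 80 / 63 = 1.27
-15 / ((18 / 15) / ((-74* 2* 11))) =20350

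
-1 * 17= -17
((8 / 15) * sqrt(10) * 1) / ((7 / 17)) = 136 * sqrt(10) / 105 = 4.10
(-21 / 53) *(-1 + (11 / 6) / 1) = -35 / 106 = -0.33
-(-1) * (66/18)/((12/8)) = 2.44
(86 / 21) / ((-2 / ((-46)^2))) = -90988 / 21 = -4332.76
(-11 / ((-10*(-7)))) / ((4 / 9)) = -99 / 280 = -0.35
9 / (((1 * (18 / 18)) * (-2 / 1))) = -9 / 2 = -4.50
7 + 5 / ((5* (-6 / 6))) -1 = 5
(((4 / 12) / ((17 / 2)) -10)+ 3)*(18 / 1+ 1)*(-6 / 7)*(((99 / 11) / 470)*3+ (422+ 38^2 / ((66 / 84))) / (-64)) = -3933768987 / 984368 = -3996.24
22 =22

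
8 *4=32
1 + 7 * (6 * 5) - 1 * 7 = 204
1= 1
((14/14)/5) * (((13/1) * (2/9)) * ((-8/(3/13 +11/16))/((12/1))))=-10816/25785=-0.42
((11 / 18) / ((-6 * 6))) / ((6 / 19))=-209 / 3888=-0.05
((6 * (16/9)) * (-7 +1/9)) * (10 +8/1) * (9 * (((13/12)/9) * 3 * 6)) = -25792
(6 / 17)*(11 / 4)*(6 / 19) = 99 / 323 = 0.31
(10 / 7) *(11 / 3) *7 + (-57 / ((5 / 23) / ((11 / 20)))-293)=-120163 / 300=-400.54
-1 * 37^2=-1369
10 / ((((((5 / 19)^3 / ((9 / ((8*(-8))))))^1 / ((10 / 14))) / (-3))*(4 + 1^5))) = 185193 / 5600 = 33.07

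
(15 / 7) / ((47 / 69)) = 1035 / 329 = 3.15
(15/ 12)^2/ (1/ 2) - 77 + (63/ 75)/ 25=-369207/ 5000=-73.84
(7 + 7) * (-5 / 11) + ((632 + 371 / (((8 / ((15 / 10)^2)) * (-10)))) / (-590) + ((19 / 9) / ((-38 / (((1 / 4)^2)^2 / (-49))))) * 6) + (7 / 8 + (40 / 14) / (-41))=-6.61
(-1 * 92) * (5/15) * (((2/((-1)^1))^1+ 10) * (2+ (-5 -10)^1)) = 9568/3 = 3189.33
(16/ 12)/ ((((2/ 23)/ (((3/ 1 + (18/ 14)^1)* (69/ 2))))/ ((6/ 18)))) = 5290/ 7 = 755.71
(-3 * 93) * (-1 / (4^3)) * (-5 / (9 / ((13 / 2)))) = -2015 / 128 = -15.74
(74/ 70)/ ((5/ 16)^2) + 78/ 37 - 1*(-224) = 7670714/ 32375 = 236.93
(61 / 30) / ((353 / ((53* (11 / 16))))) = 35563 / 169440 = 0.21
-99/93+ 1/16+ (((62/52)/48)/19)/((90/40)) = -3312571/3307824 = -1.00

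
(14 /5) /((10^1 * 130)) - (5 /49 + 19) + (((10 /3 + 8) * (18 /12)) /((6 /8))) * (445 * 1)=4809780029 /477750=10067.57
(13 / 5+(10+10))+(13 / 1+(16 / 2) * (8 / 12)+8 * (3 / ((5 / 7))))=1118 / 15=74.53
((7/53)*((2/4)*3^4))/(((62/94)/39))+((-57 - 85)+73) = 812577/3286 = 247.28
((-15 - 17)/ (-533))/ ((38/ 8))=128/ 10127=0.01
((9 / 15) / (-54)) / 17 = -1 / 1530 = -0.00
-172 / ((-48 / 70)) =1505 / 6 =250.83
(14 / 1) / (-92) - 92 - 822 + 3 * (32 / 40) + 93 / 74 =-3874158 / 4255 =-910.50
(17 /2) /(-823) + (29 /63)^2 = 1316813 /6532974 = 0.20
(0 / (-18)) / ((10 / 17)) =0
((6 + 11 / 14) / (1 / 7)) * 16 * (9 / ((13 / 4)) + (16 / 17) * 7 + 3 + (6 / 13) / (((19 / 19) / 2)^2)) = 2385640 / 221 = 10794.75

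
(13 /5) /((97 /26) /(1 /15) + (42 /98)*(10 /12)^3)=85176 /1841425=0.05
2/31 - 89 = -2757/31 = -88.94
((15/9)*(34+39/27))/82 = 1595/2214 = 0.72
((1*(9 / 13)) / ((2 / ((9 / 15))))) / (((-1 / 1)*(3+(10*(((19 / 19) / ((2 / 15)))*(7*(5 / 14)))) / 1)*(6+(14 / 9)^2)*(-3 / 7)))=1701 / 5629910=0.00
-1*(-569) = 569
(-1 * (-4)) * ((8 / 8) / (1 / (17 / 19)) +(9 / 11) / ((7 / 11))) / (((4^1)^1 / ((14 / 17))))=1.80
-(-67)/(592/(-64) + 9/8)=-536/65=-8.25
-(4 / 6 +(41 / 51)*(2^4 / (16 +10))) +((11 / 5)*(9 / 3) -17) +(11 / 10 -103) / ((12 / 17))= -4134991 / 26520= -155.92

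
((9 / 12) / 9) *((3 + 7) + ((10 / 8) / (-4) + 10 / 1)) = 105 / 64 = 1.64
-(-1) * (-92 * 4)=-368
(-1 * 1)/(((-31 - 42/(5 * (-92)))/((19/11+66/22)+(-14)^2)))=507840/78199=6.49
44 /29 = 1.52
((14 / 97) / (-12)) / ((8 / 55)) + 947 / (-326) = -2267371 / 758928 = -2.99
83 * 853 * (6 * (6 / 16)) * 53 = 33771123 / 4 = 8442780.75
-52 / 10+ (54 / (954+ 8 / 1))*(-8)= -13586 / 2405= -5.65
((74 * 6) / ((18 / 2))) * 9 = 444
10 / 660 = 1 / 66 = 0.02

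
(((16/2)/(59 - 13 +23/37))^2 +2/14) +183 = 3815364562/20829375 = 183.17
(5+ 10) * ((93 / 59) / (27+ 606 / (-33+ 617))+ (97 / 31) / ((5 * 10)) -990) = -741125192499 / 49913410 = -14848.22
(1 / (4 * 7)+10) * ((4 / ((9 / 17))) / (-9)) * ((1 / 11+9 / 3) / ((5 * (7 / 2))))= -324836 / 218295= -1.49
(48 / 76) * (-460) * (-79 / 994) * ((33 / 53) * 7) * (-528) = -3799128960 / 71497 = -53136.90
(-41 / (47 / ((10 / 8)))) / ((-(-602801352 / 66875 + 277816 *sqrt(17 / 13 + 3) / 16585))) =-7677165682996875 / 63461285233459976032 - 1097460546875 *sqrt(182) / 31730642616729988016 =-0.00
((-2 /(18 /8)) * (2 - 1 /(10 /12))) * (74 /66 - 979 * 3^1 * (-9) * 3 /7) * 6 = -167496064 /3465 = -48339.41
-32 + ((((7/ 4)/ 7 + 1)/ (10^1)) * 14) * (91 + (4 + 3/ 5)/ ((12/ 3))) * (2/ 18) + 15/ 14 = -13.01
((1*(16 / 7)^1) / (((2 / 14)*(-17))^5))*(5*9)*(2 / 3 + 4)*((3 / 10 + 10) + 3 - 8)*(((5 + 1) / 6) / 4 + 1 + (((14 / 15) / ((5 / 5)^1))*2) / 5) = -1735221908 / 35496425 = -48.88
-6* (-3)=18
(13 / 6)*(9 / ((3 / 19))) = 247 / 2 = 123.50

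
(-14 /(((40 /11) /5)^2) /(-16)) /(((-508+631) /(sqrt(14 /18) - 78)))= -1.04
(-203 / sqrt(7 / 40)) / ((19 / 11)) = -638 * sqrt(70) / 19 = -280.94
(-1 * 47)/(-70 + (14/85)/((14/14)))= 3995/5936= 0.67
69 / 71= 0.97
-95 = -95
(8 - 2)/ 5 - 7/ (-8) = 83/ 40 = 2.08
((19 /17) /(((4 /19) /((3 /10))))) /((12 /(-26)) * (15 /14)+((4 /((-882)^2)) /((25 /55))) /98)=-134166801951 /41657820476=-3.22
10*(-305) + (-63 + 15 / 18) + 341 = -16627 / 6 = -2771.17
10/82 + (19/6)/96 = 3659/23616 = 0.15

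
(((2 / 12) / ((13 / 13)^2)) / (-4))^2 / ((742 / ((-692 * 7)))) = -173 / 15264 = -0.01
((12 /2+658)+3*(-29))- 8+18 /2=578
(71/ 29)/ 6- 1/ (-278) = 4978/ 12093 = 0.41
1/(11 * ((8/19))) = 19/88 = 0.22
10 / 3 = 3.33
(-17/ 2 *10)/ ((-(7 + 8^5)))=17/ 6555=0.00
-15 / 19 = -0.79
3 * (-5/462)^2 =25/71148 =0.00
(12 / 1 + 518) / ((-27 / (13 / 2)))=-127.59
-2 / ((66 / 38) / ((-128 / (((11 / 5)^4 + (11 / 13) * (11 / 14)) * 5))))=110656000 / 90429471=1.22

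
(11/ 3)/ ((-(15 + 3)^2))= -11/ 972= -0.01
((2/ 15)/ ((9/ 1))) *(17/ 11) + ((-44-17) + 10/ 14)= -626432/ 10395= -60.26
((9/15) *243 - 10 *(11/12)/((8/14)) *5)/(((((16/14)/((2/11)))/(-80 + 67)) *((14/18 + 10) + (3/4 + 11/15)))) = -2148783/194216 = -11.06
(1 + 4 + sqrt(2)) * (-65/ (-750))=13 * sqrt(2)/ 150 + 13/ 30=0.56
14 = 14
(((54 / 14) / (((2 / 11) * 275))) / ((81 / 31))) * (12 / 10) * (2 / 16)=31 / 7000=0.00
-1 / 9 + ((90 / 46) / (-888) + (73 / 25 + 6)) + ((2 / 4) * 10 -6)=11958281 / 1531800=7.81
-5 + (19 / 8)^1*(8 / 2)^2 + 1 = 34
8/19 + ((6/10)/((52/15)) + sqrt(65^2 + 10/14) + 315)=2 * sqrt(51765)/7 + 311807/988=380.60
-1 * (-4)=4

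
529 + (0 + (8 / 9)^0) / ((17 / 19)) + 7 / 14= 18041 / 34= 530.62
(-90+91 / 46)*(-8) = 16196 / 23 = 704.17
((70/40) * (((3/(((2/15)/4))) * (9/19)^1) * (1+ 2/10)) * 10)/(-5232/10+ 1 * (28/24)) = -510300/297559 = -1.71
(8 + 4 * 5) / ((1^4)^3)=28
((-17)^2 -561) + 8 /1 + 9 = -255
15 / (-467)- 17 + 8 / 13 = -99666 / 6071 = -16.42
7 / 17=0.41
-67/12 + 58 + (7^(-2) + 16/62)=52.70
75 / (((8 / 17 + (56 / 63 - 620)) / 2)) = -11475 / 47326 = -0.24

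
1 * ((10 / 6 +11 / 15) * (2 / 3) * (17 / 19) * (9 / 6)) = 204 / 95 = 2.15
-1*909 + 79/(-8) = -7351/8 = -918.88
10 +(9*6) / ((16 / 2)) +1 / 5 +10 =539 / 20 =26.95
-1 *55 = -55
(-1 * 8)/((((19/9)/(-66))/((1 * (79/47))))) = 375408/893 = 420.39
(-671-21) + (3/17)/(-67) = -788191/1139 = -692.00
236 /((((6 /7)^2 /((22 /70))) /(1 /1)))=4543 /45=100.96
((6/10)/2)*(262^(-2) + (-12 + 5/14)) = -16783437/4805080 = -3.49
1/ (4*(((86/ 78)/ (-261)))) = -10179/ 172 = -59.18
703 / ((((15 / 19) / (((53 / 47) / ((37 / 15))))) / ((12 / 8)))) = 57399 / 94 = 610.63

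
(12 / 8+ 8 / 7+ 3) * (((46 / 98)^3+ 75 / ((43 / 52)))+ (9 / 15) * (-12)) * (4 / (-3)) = -334114818974 / 531185235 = -629.00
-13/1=-13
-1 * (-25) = 25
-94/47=-2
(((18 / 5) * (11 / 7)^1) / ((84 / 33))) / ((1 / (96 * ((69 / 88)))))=40986 / 245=167.29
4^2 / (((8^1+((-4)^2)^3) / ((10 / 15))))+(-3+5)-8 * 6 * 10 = -735638 / 1539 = -478.00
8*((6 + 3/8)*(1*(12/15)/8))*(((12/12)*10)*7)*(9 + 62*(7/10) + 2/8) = 375921/20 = 18796.05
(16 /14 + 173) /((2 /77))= 13409 /2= 6704.50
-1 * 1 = -1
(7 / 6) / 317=0.00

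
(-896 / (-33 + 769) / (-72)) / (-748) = -7 / 309672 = -0.00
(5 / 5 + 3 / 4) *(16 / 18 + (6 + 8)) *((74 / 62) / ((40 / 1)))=17353 / 22320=0.78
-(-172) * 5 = 860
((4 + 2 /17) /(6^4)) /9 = 35 /99144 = 0.00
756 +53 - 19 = 790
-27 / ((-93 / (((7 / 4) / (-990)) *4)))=-7 / 3410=-0.00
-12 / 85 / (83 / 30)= -72 / 1411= -0.05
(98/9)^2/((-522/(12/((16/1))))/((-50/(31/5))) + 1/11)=13205500/9622233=1.37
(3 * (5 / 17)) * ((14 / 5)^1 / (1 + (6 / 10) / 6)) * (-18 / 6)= -1260 / 187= -6.74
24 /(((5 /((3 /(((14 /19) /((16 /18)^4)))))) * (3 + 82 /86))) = 6692864 /2168775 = 3.09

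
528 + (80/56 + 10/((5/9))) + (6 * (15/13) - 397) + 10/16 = 115007/728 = 157.98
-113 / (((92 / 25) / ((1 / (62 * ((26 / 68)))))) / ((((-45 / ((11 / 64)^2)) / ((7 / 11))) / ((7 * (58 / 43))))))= 47579328000 / 144883739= 328.40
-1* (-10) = 10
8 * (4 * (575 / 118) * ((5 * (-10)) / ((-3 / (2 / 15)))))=346.52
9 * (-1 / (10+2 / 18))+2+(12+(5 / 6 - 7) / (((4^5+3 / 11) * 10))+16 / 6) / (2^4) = 664890881 / 328095040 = 2.03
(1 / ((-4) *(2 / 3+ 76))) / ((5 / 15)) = -9 / 920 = -0.01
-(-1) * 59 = 59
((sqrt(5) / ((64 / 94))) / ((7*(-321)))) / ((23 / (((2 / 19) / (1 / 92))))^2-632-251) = 94*sqrt(5) / 126171297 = 0.00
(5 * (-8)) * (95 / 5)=-760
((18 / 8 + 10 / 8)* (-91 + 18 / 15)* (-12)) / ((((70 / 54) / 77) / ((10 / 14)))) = 800118 / 5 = 160023.60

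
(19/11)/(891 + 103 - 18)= 19/10736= 0.00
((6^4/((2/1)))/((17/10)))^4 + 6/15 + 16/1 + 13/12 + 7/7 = 105791621622224789/5011260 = 21110782841.49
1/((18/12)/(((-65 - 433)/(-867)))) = 332/867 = 0.38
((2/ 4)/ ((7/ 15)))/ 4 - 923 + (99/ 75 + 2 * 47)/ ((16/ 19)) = -809.54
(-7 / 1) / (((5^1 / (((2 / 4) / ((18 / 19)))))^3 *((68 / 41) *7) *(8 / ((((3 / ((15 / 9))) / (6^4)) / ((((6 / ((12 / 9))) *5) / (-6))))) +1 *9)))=281219 / 8562472416000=0.00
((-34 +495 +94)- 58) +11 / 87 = 43250 / 87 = 497.13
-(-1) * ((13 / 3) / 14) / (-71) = -13 / 2982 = -0.00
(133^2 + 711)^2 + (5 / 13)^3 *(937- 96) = 743816425125 / 2197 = 338560047.85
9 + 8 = 17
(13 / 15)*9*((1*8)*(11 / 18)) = 572 / 15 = 38.13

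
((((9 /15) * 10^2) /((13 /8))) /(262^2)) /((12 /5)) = 50 /223093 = 0.00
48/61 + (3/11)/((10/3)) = 5829/6710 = 0.87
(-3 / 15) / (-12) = 1 / 60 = 0.02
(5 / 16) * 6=15 / 8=1.88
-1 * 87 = -87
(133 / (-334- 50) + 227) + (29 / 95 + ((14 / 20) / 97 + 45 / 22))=8914083383 / 38924160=229.01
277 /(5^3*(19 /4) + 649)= 1108 /4971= 0.22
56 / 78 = 28 / 39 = 0.72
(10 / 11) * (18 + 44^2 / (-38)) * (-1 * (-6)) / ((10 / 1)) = -3756 / 209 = -17.97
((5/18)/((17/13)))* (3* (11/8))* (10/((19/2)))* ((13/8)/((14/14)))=46475/31008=1.50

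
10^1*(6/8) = 15/2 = 7.50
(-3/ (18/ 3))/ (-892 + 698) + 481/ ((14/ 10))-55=783767/ 2716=288.57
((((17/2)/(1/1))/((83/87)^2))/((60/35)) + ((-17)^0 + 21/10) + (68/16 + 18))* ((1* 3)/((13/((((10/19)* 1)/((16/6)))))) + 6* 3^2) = 1664.48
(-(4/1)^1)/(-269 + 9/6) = 8/535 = 0.01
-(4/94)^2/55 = -4/121495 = -0.00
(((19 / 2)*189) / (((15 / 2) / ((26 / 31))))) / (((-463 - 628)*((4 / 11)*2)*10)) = -171171 / 6764200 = -0.03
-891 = -891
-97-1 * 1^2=-98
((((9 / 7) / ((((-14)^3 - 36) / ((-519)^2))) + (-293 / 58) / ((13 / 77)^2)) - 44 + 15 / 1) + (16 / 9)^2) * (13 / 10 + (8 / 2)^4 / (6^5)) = -8198344696219501 / 18772358131800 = -436.72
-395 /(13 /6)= -2370 /13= -182.31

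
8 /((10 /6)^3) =1.73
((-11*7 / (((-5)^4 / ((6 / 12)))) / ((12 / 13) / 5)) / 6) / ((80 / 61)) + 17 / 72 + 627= 903158939 / 1440000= 627.19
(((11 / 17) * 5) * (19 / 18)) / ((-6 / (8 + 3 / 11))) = -8645 / 1836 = -4.71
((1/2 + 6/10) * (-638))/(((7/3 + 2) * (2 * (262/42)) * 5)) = -221067/85150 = -2.60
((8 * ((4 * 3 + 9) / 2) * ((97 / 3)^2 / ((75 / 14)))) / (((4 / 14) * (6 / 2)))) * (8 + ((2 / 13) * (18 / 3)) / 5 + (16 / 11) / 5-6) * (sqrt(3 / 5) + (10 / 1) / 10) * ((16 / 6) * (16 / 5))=194979771392 * sqrt(15) / 2413125 + 194979771392 / 482625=716934.38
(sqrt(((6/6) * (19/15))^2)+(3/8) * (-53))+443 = 50927/120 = 424.39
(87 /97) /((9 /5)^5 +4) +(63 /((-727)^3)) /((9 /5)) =104465165594270 /2666726858887499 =0.04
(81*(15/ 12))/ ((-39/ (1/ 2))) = -135/ 104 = -1.30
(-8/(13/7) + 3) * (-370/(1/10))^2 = -232730000/13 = -17902307.69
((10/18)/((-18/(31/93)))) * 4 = -10/243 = -0.04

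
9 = 9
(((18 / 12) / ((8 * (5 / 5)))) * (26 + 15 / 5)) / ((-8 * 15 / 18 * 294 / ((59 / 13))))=-5133 / 407680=-0.01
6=6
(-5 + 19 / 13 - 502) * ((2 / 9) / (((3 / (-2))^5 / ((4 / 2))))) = 841216 / 28431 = 29.59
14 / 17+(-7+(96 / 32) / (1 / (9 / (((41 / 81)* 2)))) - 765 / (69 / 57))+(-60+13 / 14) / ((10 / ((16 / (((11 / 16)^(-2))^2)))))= -5815165507477 / 9192816640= -632.58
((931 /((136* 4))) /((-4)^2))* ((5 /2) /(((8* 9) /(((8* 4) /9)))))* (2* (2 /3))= 4655 /264384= 0.02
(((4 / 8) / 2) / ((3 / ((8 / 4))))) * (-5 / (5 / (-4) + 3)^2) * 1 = -40 / 147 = -0.27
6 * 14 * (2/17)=168/17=9.88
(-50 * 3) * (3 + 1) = -600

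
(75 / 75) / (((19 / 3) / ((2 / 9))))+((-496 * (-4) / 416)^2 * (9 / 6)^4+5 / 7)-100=4288283 / 269724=15.90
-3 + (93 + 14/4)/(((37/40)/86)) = 331849/37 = 8968.89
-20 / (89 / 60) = -1200 / 89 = -13.48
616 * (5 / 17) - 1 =180.18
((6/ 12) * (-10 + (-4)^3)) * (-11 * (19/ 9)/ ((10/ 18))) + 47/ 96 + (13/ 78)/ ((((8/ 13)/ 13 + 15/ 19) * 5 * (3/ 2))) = 1547.12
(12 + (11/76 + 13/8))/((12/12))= 2093/152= 13.77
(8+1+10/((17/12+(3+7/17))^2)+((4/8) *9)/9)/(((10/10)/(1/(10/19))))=73213061/3880900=18.86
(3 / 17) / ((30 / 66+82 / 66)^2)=3267 / 53312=0.06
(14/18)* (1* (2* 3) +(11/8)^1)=413/72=5.74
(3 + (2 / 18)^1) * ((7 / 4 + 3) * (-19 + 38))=2527 / 9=280.78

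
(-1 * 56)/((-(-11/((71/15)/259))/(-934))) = 530512/6105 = 86.90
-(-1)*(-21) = -21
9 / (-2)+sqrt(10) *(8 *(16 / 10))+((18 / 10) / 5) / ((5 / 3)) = -1071 / 250+64 *sqrt(10) / 5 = 36.19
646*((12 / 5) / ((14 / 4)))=15504 / 35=442.97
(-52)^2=2704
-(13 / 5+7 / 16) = -243 / 80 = -3.04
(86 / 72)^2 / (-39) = -1849 / 50544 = -0.04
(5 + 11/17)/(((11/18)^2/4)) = 124416/2057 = 60.48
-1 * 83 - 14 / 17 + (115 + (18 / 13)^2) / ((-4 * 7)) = -88.00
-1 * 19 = -19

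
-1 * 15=-15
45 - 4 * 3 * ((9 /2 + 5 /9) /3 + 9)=-749 /9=-83.22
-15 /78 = -5 /26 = -0.19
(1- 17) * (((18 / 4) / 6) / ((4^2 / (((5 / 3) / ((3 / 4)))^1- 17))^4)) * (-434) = 67899456457 / 17915904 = 3789.90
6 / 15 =2 / 5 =0.40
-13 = -13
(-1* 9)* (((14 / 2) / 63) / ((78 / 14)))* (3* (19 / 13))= -133 / 169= -0.79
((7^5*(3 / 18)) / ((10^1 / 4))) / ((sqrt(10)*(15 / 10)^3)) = 67228*sqrt(10) / 2025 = 104.98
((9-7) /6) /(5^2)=1 /75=0.01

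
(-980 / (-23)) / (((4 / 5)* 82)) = 1225 / 1886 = 0.65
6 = 6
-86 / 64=-43 / 32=-1.34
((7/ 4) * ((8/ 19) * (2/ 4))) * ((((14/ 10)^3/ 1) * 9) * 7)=151263/ 2375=63.69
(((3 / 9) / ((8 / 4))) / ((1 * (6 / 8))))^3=8 / 729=0.01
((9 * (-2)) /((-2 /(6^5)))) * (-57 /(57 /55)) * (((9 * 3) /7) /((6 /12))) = -207852480 /7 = -29693211.43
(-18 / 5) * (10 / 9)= -4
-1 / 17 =-0.06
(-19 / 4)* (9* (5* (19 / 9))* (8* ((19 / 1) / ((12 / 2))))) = -34295 / 3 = -11431.67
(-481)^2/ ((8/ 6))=694083/ 4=173520.75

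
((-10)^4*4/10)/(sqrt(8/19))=1000*sqrt(38)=6164.41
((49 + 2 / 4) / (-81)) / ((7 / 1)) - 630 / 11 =-79501 / 1386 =-57.36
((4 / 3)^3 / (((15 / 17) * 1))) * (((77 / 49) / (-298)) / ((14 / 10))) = -5984 / 591381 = -0.01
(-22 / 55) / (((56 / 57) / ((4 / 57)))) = -1 / 35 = -0.03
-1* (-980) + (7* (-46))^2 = 104664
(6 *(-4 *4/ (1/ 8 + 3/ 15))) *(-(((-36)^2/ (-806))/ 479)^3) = -1044855521280/ 93511501612121489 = -0.00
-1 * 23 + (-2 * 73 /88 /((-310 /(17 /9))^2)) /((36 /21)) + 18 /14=-624721763353 /28770033600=-21.71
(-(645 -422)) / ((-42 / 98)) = 1561 / 3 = 520.33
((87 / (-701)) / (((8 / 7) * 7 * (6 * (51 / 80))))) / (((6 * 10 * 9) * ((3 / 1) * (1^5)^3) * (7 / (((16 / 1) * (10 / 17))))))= -1160 / 344603889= -0.00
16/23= 0.70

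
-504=-504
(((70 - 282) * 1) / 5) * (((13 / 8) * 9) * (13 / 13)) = -6201 / 10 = -620.10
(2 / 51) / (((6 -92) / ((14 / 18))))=-7 / 19737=-0.00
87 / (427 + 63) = 87 / 490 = 0.18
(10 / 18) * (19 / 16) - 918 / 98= -61441 / 7056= -8.71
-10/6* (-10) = 50/3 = 16.67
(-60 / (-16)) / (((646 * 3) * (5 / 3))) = 3 / 2584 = 0.00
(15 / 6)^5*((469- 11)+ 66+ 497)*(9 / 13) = 28715625 / 416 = 69027.94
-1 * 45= -45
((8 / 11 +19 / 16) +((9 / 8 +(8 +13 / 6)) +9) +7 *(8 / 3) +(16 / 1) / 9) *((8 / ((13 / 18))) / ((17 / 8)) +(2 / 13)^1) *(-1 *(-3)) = 40062487 / 58344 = 686.66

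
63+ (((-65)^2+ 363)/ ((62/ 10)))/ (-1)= -677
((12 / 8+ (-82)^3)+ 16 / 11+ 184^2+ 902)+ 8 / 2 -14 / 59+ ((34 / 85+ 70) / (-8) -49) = -516661.08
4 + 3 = 7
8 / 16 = 1 / 2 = 0.50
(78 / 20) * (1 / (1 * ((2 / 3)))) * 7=819 / 20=40.95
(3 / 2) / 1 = 3 / 2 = 1.50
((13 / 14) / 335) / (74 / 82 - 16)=-533 / 2903110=-0.00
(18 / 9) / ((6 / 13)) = 13 / 3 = 4.33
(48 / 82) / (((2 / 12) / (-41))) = -144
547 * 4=2188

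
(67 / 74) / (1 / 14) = 469 / 37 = 12.68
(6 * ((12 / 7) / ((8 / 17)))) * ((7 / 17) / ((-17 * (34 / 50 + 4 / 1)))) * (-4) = 100 / 221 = 0.45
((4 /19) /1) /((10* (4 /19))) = 1 /10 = 0.10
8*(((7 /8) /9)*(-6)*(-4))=56 /3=18.67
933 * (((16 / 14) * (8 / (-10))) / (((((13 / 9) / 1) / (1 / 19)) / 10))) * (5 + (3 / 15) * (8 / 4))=-14510016 / 8645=-1678.43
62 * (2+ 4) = 372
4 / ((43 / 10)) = 40 / 43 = 0.93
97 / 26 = 3.73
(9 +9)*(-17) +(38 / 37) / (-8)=-45307 / 148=-306.13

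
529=529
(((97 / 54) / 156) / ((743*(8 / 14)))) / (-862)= -679 / 21581142336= -0.00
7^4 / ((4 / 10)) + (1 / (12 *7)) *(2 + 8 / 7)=882373 / 147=6002.54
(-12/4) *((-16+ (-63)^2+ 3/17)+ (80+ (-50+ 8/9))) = -609562/51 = -11952.20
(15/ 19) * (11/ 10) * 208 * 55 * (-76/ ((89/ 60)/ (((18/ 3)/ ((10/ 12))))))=-326177280/ 89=-3664913.26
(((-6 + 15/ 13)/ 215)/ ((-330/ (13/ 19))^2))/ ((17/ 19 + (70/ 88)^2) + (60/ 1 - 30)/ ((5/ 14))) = -364/ 321289641375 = -0.00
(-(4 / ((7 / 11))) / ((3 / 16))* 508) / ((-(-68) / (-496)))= 44346368 / 357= 124219.52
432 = 432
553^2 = 305809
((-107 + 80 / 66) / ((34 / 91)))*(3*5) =-1588405 / 374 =-4247.07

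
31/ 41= 0.76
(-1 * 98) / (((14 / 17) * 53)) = -2.25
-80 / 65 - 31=-419 / 13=-32.23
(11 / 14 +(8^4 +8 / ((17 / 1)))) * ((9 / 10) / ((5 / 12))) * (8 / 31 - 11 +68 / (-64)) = -30831222699 / 295120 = -104470.12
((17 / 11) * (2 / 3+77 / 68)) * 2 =367 / 66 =5.56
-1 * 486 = -486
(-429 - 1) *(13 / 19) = -5590 / 19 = -294.21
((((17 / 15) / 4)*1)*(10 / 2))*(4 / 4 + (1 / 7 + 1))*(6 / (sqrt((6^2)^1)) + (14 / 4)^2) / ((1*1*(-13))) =-4505 / 1456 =-3.09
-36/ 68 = -9/ 17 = -0.53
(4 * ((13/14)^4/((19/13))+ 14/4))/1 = 2925957/182476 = 16.03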